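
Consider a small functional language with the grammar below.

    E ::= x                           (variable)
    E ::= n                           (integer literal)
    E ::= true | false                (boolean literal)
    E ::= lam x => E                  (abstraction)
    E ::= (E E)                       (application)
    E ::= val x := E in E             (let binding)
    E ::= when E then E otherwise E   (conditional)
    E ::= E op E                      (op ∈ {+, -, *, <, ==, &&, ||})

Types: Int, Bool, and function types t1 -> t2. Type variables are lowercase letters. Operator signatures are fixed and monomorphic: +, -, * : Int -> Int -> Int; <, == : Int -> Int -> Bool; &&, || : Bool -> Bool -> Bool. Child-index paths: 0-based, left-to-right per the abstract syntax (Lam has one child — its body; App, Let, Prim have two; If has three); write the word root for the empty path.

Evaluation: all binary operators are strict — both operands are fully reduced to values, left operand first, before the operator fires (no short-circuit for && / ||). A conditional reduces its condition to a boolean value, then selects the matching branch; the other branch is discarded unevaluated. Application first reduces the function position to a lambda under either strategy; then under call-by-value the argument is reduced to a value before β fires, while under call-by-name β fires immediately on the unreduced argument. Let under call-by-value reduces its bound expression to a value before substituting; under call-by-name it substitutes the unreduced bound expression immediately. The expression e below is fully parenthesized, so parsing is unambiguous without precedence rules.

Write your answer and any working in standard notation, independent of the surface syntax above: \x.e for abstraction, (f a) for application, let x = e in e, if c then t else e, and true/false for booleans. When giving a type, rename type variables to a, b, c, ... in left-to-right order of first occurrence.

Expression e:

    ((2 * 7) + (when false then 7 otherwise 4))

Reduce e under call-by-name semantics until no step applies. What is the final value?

Answer: 18

Working:
step 0: ((2 * 7) + (if false then 7 else 4))
step 1: [delta@0] (14 + (if false then 7 else 4))
step 2: [if@1] (14 + 4)
step 3: [delta@root] 18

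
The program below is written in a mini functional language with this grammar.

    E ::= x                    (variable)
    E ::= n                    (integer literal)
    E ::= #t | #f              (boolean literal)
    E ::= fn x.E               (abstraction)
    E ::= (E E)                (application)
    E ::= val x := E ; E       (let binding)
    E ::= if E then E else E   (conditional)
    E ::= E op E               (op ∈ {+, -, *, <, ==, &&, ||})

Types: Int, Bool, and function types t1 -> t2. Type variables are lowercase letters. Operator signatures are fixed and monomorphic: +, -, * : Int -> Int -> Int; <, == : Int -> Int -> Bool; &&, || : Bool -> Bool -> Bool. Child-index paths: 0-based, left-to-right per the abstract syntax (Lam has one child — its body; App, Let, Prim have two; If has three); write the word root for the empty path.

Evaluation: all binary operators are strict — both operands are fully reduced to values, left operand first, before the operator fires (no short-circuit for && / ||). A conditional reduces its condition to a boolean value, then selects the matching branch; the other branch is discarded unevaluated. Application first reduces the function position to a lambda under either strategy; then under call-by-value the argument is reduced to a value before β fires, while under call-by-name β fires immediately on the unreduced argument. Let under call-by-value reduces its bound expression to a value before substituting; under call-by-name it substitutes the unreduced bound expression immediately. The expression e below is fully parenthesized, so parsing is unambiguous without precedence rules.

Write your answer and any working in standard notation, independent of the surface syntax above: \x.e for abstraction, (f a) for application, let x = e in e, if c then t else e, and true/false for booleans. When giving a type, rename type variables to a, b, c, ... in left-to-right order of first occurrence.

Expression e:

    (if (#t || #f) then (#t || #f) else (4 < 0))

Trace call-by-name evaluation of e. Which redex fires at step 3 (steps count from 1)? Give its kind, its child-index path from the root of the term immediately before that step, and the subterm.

Working:
step 0: (if (true || false) then (true || false) else (4 < 0))
step 1: [delta@0] (if true then (true || false) else (4 < 0))
step 2: [if@root] (true || false)
step 3: [delta@root] true

Answer: delta at root : (true || false)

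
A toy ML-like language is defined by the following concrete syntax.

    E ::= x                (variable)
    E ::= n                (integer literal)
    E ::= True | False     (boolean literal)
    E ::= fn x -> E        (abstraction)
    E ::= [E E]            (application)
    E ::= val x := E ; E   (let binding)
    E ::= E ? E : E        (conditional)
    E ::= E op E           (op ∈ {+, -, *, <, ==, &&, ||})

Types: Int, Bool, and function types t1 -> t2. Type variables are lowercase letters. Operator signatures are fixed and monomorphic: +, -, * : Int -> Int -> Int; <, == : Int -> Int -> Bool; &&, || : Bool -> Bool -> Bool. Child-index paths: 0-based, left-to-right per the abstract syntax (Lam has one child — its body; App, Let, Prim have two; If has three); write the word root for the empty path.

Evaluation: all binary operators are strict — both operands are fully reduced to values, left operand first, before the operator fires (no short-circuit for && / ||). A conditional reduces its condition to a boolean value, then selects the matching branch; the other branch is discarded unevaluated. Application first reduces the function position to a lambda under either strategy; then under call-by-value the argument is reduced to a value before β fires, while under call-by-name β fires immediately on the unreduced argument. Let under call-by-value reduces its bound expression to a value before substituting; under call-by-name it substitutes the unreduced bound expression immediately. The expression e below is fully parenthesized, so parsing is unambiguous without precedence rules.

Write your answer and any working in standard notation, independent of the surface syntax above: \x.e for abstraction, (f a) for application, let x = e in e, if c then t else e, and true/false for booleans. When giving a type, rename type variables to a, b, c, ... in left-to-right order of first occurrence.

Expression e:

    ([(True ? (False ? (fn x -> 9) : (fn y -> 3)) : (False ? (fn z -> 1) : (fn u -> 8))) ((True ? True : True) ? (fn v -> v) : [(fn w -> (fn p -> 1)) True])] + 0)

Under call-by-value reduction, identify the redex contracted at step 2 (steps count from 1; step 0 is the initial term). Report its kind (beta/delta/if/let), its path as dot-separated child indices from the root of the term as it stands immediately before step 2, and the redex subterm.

Trace:
step 0: (((if true then (if false then (\x.9) else (\y.3)) else (if false then (\z.1) else (\u.8))) (if (if true then true else true) then (\v.v) else ((\w.(\p.1)) true))) + 0)
step 1: [if@0.0] (((if false then (\x.9) else (\y.3)) (if (if true then true else true) then (\v.v) else ((\w.(\p.1)) true))) + 0)
step 2: [if@0.0] (((\y.3) (if (if true then true else true) then (\v.v) else ((\w.(\p.1)) true))) + 0)

Answer: if at 0.0 : (if false then (\x.9) else (\y.3))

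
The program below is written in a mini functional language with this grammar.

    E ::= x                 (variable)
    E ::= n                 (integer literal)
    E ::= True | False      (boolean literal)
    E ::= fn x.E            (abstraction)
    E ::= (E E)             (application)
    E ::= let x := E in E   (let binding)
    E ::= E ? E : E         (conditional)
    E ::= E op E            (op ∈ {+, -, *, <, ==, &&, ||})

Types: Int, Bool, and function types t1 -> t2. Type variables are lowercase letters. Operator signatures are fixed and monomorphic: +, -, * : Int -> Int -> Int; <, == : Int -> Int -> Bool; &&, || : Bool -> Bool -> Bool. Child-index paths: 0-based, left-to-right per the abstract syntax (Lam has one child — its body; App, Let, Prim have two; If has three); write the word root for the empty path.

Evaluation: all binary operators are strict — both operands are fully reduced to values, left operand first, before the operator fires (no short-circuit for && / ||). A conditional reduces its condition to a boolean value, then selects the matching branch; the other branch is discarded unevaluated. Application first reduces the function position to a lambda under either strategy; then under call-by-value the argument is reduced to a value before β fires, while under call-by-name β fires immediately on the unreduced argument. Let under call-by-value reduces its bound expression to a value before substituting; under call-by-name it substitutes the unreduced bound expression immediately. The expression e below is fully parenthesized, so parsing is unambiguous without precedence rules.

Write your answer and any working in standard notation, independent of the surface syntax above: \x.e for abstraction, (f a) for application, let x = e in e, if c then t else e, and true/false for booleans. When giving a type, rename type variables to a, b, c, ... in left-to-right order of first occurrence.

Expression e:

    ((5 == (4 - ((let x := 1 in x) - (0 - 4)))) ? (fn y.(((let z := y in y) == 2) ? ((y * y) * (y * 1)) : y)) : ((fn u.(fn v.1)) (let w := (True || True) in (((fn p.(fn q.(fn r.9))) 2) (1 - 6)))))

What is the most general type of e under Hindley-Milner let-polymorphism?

Working:
  unify Int ~ Int
  unify Int ~ Int
let x : Int
x : Int
  unify Int ~ Int
  unify Int ~ Int
  unify Int ~ Int
  unify Int ~ Int
  unify Int ~ Int
  unify Int ~ Int
  unify Bool ~ Bool
y : a
let z : a
y : a
  unify a ~ Int
  unify Int ~ Int
  unify Bool ~ Bool
y : Int
  unify Int ~ Int
y : Int
  unify Int ~ Int
  unify Int ~ Int
y : Int
  unify Int ~ Int
  unify Int ~ Int
  unify Int ~ Int
y : Int
  unify Int ~ Int
\y._ : Int -> Int
\v._ : c -> Int
\u._ : b -> c -> Int
  unify Bool ~ Bool
  unify Bool ~ Bool
let w : Bool
\r._ : f -> Int
\q._ : e -> f -> Int
\p._ : d -> e -> f -> Int
  unify d -> e -> f -> Int ~ Int -> g
  unify d ~ Int
  unify e -> f -> Int ~ g
_ _ : e -> f -> Int
  unify Int ~ Int
  unify Int ~ Int
  unify e -> f -> Int ~ Int -> h
  unify e ~ Int
  unify f -> Int ~ h
_ _ : f -> Int
  unify b -> c -> Int ~ (f -> Int) -> i
  unify b ~ f -> Int
  unify c -> Int ~ i
_ _ : c -> Int
  unify Int -> Int ~ c -> Int
  unify Int ~ c
  unify Int ~ Int

Answer: Int -> Int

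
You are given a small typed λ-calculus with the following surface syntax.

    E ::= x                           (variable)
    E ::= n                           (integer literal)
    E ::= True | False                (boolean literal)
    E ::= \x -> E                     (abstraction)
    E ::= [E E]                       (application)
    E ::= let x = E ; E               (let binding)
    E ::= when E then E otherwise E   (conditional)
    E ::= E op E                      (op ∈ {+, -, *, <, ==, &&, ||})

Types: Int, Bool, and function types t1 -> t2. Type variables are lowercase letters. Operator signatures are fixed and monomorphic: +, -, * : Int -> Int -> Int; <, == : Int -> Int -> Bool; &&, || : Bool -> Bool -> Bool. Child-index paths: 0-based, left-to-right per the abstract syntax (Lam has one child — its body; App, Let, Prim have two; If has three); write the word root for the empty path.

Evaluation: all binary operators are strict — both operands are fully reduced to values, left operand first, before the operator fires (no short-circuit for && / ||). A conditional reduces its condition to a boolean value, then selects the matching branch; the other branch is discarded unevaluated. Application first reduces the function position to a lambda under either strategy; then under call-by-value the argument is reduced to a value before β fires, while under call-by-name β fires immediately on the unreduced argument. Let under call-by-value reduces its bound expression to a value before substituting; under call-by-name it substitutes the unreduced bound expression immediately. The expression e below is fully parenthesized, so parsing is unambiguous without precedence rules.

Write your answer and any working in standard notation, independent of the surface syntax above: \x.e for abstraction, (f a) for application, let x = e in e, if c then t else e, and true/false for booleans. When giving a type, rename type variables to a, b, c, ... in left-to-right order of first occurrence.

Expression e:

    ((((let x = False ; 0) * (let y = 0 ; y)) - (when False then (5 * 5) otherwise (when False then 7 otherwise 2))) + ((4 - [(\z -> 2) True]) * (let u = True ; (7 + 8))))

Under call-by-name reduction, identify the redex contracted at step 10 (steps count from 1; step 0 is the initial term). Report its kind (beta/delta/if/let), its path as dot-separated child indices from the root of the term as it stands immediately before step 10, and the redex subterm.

Working:
step 0: ((((let x = false in 0) * (let y = 0 in y)) - (if false then (5 * 5) else (if false then 7 else 2))) + ((4 - ((\z.2) true)) * (let u = true in (7 + 8))))
step 1: [let@0.0.0] (((0 * (let y = 0 in y)) - (if false then (5 * 5) else (if false then 7 else 2))) + ((4 - ((\z.2) true)) * (let u = true in (7 + 8))))
step 2: [let@0.0.1] (((0 * 0) - (if false then (5 * 5) else (if false then 7 else 2))) + ((4 - ((\z.2) true)) * (let u = true in (7 + 8))))
step 3: [delta@0.0] ((0 - (if false then (5 * 5) else (if false then 7 else 2))) + ((4 - ((\z.2) true)) * (let u = true in (7 + 8))))
step 4: [if@0.1] ((0 - (if false then 7 else 2)) + ((4 - ((\z.2) true)) * (let u = true in (7 + 8))))
step 5: [if@0.1] ((0 - 2) + ((4 - ((\z.2) true)) * (let u = true in (7 + 8))))
step 6: [delta@0] (-2 + ((4 - ((\z.2) true)) * (let u = true in (7 + 8))))
step 7: [beta@1.0.1] (-2 + ((4 - 2) * (let u = true in (7 + 8))))
step 8: [delta@1.0] (-2 + (2 * (let u = true in (7 + 8))))
step 9: [let@1.1] (-2 + (2 * (7 + 8)))
step 10: [delta@1.1] (-2 + (2 * 15))

Answer: delta at 1.1 : (7 + 8)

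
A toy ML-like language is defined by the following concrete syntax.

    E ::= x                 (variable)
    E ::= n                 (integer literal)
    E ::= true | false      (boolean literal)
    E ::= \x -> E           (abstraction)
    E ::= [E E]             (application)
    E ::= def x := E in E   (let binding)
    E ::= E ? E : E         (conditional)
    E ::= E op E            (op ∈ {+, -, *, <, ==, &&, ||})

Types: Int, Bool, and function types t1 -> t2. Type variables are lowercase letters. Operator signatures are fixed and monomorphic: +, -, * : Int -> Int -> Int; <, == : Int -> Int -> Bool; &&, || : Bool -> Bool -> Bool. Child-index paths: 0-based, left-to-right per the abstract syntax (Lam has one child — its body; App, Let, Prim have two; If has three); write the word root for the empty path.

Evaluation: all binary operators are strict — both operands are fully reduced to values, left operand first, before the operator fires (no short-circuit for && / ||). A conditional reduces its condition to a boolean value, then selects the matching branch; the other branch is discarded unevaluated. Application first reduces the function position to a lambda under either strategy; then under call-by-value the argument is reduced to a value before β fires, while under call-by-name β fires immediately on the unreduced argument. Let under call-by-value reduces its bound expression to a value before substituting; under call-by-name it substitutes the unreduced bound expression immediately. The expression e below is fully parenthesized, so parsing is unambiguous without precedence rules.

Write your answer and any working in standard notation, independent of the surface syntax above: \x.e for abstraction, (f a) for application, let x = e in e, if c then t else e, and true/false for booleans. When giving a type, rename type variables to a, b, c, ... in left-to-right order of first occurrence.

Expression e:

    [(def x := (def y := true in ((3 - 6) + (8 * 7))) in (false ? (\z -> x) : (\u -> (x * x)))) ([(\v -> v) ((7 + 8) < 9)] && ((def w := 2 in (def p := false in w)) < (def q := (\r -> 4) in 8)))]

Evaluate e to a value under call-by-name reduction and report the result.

Answer: 2809

Working:
step 0: ((let x = (let y = true in ((3 - 6) + (8 * 7))) in (if false then (\z.x) else (\u.(x * x)))) (((\v.v) ((7 + 8) < 9)) && ((let w = 2 in (let p = false in w)) < (let q = (\r.4) in 8))))
step 1: [let@0] ((if false then (\z.(let y = true in ((3 - 6) + (8 * 7)))) else (\u.((let y = true in ((3 - 6) + (8 * 7))) * (let y = true in ((3 - 6) + (8 * 7)))))) (((\v.v) ((7 + 8) < 9)) && ((let w = 2 in (let p = false in w)) < (let q = (\r.4) in 8))))
step 2: [if@0] ((\u.((let y = true in ((3 - 6) + (8 * 7))) * (let y = true in ((3 - 6) + (8 * 7))))) (((\v.v) ((7 + 8) < 9)) && ((let w = 2 in (let p = false in w)) < (let q = (\r.4) in 8))))
step 3: [beta@root] ((let y = true in ((3 - 6) + (8 * 7))) * (let y = true in ((3 - 6) + (8 * 7))))
step 4: [let@0] (((3 - 6) + (8 * 7)) * (let y = true in ((3 - 6) + (8 * 7))))
step 5: [delta@0.0] ((-3 + (8 * 7)) * (let y = true in ((3 - 6) + (8 * 7))))
step 6: [delta@0.1] ((-3 + 56) * (let y = true in ((3 - 6) + (8 * 7))))
step 7: [delta@0] (53 * (let y = true in ((3 - 6) + (8 * 7))))
step 8: [let@1] (53 * ((3 - 6) + (8 * 7)))
step 9: [delta@1.0] (53 * (-3 + (8 * 7)))
step 10: [delta@1.1] (53 * (-3 + 56))
step 11: [delta@1] (53 * 53)
step 12: [delta@root] 2809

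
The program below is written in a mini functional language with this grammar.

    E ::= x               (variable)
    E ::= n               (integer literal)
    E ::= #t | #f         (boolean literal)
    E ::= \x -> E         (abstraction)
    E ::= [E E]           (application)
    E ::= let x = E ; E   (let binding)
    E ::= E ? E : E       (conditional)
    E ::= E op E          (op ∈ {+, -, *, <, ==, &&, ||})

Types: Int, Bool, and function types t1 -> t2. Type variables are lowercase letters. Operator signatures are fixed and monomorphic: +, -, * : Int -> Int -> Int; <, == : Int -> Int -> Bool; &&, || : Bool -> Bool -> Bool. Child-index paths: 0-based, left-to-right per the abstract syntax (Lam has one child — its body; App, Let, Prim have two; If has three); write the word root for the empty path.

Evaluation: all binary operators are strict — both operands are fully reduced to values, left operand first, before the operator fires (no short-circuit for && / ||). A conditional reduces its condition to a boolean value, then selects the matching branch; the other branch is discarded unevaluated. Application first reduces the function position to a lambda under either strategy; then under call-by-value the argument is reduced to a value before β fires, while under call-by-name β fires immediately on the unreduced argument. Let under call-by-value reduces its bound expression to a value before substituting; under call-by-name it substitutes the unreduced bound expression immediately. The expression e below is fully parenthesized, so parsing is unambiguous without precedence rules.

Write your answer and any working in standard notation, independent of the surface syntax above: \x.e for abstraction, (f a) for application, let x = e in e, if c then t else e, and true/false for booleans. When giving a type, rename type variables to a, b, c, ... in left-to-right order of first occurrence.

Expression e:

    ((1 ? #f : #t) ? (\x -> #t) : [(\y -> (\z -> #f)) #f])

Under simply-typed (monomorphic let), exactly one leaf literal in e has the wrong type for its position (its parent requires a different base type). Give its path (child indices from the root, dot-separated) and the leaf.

Working:
  unify Int ~ Bool
  FAIL: mismatch Int ~ Bool

Answer: 0.0 : 1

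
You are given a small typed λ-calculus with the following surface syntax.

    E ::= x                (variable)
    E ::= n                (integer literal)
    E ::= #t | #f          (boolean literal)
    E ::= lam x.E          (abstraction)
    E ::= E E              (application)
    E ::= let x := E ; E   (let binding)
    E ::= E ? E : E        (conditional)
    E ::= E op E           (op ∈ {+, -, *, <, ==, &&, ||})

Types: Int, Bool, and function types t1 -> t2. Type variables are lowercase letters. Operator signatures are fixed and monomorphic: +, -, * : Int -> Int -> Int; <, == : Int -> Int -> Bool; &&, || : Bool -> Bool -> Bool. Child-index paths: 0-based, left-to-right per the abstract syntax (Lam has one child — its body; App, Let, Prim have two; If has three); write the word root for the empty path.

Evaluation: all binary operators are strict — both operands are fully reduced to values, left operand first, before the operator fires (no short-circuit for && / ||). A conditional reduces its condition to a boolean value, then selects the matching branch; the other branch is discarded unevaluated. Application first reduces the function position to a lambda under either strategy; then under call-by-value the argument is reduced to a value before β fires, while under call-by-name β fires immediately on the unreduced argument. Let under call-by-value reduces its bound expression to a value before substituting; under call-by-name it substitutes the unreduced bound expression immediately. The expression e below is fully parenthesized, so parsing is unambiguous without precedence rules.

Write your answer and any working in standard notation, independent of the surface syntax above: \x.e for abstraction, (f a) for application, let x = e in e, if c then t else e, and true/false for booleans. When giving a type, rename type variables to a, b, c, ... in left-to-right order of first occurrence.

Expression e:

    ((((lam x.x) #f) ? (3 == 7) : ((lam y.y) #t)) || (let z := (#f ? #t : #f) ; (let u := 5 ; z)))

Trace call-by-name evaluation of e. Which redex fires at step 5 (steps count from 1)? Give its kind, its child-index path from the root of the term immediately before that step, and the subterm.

Derivation:
step 0: ((if ((\x.x) false) then (3 == 7) else ((\y.y) true)) || (let z = (if false then true else false) in (let u = 5 in z)))
step 1: [beta@0.0] ((if false then (3 == 7) else ((\y.y) true)) || (let z = (if false then true else false) in (let u = 5 in z)))
step 2: [if@0] (((\y.y) true) || (let z = (if false then true else false) in (let u = 5 in z)))
step 3: [beta@0] (true || (let z = (if false then true else false) in (let u = 5 in z)))
step 4: [let@1] (true || (let u = 5 in (if false then true else false)))
step 5: [let@1] (true || (if false then true else false))

Answer: let at 1 : (let u = 5 in (if false then true else false))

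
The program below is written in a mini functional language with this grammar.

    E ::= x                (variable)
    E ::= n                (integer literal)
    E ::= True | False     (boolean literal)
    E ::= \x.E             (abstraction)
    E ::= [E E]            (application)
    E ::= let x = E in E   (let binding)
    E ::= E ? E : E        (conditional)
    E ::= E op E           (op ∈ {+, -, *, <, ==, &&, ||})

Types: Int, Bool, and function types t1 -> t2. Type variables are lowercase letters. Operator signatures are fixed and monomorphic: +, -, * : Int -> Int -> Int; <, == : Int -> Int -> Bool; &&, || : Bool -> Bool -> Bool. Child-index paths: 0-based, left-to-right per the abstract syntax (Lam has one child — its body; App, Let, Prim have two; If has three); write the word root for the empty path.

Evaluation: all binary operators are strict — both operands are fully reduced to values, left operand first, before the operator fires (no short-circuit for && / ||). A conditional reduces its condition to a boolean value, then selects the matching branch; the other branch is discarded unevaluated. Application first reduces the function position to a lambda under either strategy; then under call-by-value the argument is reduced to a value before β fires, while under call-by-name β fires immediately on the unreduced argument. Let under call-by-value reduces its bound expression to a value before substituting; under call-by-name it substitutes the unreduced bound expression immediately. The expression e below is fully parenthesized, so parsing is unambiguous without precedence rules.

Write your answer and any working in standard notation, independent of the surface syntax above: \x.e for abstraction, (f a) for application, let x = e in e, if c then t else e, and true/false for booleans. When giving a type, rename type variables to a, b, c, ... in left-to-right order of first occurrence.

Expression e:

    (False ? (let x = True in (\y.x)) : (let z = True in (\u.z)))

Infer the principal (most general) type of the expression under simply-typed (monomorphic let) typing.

Trace:
  unify Bool ~ Bool
let x : Bool
x : Bool
\y._ : a -> Bool
let z : Bool
z : Bool
\u._ : b -> Bool
  unify a -> Bool ~ b -> Bool
  unify a ~ b
  unify Bool ~ Bool

Answer: a -> Bool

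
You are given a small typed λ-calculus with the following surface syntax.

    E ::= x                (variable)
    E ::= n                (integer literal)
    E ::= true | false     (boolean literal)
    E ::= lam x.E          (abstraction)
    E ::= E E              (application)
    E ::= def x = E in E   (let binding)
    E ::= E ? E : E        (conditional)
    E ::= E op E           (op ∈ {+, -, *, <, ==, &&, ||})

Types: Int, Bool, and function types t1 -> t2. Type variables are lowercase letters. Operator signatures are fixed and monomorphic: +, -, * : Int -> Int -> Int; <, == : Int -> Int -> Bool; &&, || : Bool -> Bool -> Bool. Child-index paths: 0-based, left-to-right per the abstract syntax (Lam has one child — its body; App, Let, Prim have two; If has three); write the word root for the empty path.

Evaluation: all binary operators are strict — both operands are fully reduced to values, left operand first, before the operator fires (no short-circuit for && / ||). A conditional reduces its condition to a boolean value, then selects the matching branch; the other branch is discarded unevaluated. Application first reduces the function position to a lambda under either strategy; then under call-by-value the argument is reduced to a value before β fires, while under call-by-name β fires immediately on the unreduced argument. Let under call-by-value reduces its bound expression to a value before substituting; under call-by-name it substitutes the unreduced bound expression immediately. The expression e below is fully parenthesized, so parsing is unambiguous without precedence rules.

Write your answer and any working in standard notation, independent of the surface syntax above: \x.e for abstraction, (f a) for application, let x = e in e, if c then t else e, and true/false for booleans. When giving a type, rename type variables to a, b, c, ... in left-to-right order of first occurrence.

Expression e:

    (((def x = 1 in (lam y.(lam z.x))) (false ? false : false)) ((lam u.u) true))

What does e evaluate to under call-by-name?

Trace:
step 0: (((let x = 1 in (\y.(\z.x))) (if false then false else false)) ((\u.u) true))
step 1: [let@0.0] (((\y.(\z.1)) (if false then false else false)) ((\u.u) true))
step 2: [beta@0] ((\z.1) ((\u.u) true))
step 3: [beta@root] 1

Answer: 1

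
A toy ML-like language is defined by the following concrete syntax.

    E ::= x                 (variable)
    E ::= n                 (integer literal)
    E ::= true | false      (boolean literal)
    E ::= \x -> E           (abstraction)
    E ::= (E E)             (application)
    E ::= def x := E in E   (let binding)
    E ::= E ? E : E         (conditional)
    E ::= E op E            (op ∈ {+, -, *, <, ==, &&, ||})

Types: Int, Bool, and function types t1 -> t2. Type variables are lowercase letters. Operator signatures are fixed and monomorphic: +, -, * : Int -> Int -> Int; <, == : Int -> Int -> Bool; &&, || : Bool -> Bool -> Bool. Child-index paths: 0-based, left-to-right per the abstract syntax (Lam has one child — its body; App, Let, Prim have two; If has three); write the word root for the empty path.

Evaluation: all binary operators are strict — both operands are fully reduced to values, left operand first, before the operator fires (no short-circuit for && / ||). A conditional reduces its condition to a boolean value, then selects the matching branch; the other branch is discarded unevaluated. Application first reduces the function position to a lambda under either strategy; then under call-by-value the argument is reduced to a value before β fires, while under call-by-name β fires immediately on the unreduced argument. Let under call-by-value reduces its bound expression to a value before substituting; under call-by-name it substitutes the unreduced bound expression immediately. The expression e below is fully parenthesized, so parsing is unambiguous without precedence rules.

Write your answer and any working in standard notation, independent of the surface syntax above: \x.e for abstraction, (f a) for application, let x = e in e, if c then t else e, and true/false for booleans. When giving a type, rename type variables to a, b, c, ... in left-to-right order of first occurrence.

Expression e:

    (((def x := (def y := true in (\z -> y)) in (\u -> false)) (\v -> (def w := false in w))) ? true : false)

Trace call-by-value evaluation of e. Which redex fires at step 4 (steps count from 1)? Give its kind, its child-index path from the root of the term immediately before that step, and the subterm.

Answer: if at root : (if false then true else false)

Trace:
step 0: (if ((let x = (let y = true in (\z.y)) in (\u.false)) (\v.(let w = false in w))) then true else false)
step 1: [let@0.0.0] (if ((let x = (\z.true) in (\u.false)) (\v.(let w = false in w))) then true else false)
step 2: [let@0.0] (if ((\u.false) (\v.(let w = false in w))) then true else false)
step 3: [beta@0] (if false then true else false)
step 4: [if@root] false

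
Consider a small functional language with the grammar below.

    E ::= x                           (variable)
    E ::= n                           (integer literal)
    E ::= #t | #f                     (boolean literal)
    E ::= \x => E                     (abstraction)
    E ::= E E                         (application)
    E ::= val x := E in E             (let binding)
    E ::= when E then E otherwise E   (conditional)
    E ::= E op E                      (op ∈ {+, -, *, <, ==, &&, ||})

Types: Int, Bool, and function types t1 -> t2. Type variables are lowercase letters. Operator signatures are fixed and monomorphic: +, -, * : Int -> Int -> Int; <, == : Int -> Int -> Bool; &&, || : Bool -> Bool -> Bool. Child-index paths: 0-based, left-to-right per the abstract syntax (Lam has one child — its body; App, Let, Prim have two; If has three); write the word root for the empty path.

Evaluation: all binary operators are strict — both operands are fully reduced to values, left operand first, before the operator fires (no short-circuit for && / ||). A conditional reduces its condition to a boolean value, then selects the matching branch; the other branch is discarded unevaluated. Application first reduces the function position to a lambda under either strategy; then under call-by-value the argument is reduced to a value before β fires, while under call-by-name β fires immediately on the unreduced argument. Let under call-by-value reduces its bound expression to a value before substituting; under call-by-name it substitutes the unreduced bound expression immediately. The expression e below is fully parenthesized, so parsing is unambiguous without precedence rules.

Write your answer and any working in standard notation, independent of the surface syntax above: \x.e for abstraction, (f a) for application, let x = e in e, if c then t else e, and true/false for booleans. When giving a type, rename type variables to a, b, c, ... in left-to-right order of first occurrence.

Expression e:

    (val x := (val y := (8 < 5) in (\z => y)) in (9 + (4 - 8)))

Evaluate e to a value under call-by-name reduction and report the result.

Answer: 5

Trace:
step 0: (let x = (let y = (8 < 5) in (\z.y)) in (9 + (4 - 8)))
step 1: [let@root] (9 + (4 - 8))
step 2: [delta@1] (9 + -4)
step 3: [delta@root] 5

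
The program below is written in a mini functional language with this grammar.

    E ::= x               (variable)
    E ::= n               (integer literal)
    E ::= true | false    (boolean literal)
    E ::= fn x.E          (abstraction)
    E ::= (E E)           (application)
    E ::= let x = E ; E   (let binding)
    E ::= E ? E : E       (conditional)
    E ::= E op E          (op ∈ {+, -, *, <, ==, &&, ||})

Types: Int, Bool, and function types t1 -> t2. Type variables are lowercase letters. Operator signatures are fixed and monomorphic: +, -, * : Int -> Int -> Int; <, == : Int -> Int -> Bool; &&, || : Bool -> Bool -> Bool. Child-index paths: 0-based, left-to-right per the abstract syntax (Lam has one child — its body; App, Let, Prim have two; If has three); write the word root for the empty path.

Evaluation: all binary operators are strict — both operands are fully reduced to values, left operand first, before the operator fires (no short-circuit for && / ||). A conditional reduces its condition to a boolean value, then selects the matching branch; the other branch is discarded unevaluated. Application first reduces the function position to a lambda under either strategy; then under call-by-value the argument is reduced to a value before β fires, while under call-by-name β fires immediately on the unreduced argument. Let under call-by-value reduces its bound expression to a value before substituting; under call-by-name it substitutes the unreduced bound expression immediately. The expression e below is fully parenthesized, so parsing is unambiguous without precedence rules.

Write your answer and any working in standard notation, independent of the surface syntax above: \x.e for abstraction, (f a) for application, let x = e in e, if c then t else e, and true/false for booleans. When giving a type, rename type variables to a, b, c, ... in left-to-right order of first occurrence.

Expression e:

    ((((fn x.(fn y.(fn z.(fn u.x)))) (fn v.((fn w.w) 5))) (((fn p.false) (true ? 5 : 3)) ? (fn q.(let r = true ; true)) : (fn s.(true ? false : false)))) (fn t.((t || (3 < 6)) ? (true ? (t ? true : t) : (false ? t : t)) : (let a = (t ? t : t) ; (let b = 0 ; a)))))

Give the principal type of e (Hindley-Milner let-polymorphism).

Trace:
x : a
\u._ : d -> a
\z._ : c -> d -> a
\y._ : b -> c -> d -> a
\x._ : a -> b -> c -> d -> a
w : f
\w._ : f -> f
  unify f -> f ~ Int -> g
  unify f ~ Int
  unify Int ~ g
_ _ : Int
\v._ : e -> Int
  unify a -> b -> c -> d -> a ~ (e -> Int) -> h
  unify a ~ e -> Int
  unify b -> c -> d -> e -> Int ~ h
_ _ : b -> c -> d -> e -> Int
\p._ : i -> Bool
  unify Bool ~ Bool
  unify Int ~ Int
  unify i -> Bool ~ Int -> j
  unify i ~ Int
  unify Bool ~ j
_ _ : Bool
  unify Bool ~ Bool
let r : Bool
\q._ : k -> Bool
  unify Bool ~ Bool
  unify Bool ~ Bool
\s._ : l -> Bool
  unify k -> Bool ~ l -> Bool
  unify k ~ l
  unify Bool ~ Bool
  unify b -> c -> d -> e -> Int ~ (l -> Bool) -> m
  unify b ~ l -> Bool
  unify c -> d -> e -> Int ~ m
_ _ : c -> d -> e -> Int
t : n
  unify n ~ Bool
  unify Int ~ Int
  unify Int ~ Int
  unify Bool ~ Bool
  unify Bool ~ Bool
  unify Bool ~ Bool
t : Bool
  unify Bool ~ Bool
t : Bool
  unify Bool ~ Bool
  unify Bool ~ Bool
t : Bool
t : Bool
  unify Bool ~ Bool
  unify Bool ~ Bool
t : Bool
  unify Bool ~ Bool
t : Bool
t : Bool
  unify Bool ~ Bool
let a : Bool
let b : Int
a : Bool
  unify Bool ~ Bool
\t._ : Bool -> Bool
  unify c -> d -> e -> Int ~ (Bool -> Bool) -> o
  unify c ~ Bool -> Bool
  unify d -> e -> Int ~ o
_ _ : d -> e -> Int

Answer: a -> b -> Int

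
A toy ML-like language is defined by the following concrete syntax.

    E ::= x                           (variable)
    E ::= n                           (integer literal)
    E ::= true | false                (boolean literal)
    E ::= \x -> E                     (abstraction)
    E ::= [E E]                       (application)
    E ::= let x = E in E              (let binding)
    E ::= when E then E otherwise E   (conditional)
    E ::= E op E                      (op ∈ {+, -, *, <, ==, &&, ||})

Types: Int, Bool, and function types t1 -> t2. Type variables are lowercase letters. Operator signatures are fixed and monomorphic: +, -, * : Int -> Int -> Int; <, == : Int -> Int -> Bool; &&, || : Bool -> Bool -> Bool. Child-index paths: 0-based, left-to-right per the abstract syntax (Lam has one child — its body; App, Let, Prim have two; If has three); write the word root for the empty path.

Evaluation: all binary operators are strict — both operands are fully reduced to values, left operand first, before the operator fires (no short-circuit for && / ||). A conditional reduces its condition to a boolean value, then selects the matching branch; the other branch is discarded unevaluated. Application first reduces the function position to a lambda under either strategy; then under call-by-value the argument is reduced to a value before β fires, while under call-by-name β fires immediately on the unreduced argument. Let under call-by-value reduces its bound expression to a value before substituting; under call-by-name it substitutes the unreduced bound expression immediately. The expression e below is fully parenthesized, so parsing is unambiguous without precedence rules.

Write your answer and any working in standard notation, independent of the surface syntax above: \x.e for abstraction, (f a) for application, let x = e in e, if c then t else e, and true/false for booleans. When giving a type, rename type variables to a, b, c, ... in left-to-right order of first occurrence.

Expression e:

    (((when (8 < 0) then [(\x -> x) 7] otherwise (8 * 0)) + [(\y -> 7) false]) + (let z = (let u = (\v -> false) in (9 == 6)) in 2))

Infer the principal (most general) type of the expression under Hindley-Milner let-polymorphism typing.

Answer: Int

Trace:
  unify Int ~ Int
  unify Int ~ Int
  unify Bool ~ Bool
x : a
\x._ : a -> a
  unify a -> a ~ Int -> b
  unify a ~ Int
  unify Int ~ b
_ _ : Int
  unify Int ~ Int
  unify Int ~ Int
  unify Int ~ Int
  unify Int ~ Int
\y._ : c -> Int
  unify c -> Int ~ Bool -> d
  unify c ~ Bool
  unify Int ~ d
_ _ : Int
  unify Int ~ Int
  unify Int ~ Int
\v._ : e -> Bool
let u : forall. e -> Bool
  unify Int ~ Int
  unify Int ~ Int
let z : Bool
  unify Int ~ Int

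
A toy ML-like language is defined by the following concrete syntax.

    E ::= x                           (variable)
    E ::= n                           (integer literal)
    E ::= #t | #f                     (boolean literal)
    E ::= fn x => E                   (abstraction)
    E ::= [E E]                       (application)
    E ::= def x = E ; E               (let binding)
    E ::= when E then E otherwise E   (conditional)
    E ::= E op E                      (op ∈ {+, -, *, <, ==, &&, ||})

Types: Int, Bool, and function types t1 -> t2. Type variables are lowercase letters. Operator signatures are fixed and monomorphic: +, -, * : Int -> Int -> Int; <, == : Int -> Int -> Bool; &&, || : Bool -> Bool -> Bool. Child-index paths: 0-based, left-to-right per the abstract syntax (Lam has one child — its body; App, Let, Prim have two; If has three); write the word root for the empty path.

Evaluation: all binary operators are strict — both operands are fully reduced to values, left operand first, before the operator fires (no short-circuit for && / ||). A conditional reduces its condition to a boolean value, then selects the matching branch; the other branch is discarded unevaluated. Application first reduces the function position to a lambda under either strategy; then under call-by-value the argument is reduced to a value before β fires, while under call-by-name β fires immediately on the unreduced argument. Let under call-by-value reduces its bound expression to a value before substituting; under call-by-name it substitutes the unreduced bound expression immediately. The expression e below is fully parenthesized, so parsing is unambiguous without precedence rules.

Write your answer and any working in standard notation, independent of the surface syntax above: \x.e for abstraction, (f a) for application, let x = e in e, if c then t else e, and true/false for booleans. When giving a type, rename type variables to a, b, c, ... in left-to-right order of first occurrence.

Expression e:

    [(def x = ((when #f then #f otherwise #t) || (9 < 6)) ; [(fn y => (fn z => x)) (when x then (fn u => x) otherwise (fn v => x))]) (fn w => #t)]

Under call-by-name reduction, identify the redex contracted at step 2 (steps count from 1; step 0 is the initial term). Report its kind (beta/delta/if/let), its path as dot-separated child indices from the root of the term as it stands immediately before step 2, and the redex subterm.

Trace:
step 0: ((let x = ((if false then false else true) || (9 < 6)) in ((\y.(\z.x)) (if x then (\u.x) else (\v.x)))) (\w.true))
step 1: [let@0] (((\y.(\z.((if false then false else true) || (9 < 6)))) (if ((if false then false else true) || (9 < 6)) then (\u.((if false then false else true) || (9 < 6))) else (\v.((if false then false else true) || (9 < 6))))) (\w.true))
step 2: [beta@0] ((\z.((if false then false else true) || (9 < 6))) (\w.true))

Answer: beta at 0 : ((\y.(\z.((if false then false else true) || (9 < 6)))) (if ((if false then false else true) || (9 < 6)) then (\u.((if false then false else true) || (9 < 6))) else (\v.((if false then false else true) || (9 < 6)))))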